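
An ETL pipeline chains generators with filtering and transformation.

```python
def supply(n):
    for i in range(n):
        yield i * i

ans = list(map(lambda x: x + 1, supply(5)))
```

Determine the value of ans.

Step 1: supply(5) yields squares: [0, 1, 4, 9, 16].
Step 2: map adds 1 to each: [1, 2, 5, 10, 17].
Therefore ans = [1, 2, 5, 10, 17].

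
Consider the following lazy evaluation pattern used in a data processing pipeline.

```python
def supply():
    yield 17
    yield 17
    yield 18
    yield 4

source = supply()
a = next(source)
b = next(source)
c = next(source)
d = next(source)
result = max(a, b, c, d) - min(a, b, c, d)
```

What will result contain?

Step 1: Create generator and consume all values:
  a = next(source) = 17
  b = next(source) = 17
  c = next(source) = 18
  d = next(source) = 4
Step 2: max = 18, min = 4, result = 18 - 4 = 14.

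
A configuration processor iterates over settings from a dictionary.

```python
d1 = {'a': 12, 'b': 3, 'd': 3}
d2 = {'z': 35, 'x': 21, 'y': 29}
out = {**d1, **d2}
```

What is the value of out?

Step 1: Merge d1 and d2 (d2 values override on key conflicts).
Step 2: d1 has keys ['a', 'b', 'd'], d2 has keys ['z', 'x', 'y'].
Therefore out = {'a': 12, 'b': 3, 'd': 3, 'z': 35, 'x': 21, 'y': 29}.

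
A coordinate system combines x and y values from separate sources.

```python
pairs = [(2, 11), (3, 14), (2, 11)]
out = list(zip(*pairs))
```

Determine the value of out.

Step 1: zip(*pairs) transposes: unzips [(2, 11), (3, 14), (2, 11)] into separate sequences.
Step 2: First elements: (2, 3, 2), second elements: (11, 14, 11).
Therefore out = [(2, 3, 2), (11, 14, 11)].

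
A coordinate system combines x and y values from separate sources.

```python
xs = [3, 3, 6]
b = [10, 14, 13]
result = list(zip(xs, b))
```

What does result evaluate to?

Step 1: zip pairs elements at same index:
  Index 0: (3, 10)
  Index 1: (3, 14)
  Index 2: (6, 13)
Therefore result = [(3, 10), (3, 14), (6, 13)].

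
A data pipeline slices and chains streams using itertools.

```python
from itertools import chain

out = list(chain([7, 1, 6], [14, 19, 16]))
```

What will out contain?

Step 1: chain() concatenates iterables: [7, 1, 6] + [14, 19, 16].
Therefore out = [7, 1, 6, 14, 19, 16].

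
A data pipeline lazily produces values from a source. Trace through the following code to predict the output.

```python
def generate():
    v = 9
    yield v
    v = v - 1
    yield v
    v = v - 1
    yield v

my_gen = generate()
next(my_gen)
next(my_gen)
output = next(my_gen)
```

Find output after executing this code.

Step 1: Trace through generator execution:
  Yield 1: v starts at 9, yield 9
  Yield 2: v = 9 - 1 = 8, yield 8
  Yield 3: v = 8 - 1 = 7, yield 7
Step 2: First next() gets 9, second next() gets the second value, third next() yields 7.
Therefore output = 7.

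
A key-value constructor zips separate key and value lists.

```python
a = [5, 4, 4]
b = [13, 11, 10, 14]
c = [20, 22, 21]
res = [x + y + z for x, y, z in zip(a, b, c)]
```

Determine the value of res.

Step 1: zip three lists (truncates to shortest, len=3):
  5 + 13 + 20 = 38
  4 + 11 + 22 = 37
  4 + 10 + 21 = 35
Therefore res = [38, 37, 35].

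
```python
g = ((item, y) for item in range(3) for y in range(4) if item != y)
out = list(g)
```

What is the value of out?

Step 1: Nested generator over range(3) x range(4) where item != y:
  (0, 0): excluded (item == y)
  (0, 1): included
  (0, 2): included
  (0, 3): included
  (1, 0): included
  (1, 1): excluded (item == y)
  (1, 2): included
  (1, 3): included
  (2, 0): included
  (2, 1): included
  (2, 2): excluded (item == y)
  (2, 3): included
Therefore out = [(0, 1), (0, 2), (0, 3), (1, 0), (1, 2), (1, 3), (2, 0), (2, 1), (2, 3)].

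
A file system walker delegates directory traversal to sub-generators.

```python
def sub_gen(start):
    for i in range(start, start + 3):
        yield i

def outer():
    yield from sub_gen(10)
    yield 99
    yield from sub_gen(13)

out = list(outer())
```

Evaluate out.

Step 1: outer() delegates to sub_gen(10):
  yield 10
  yield 11
  yield 12
Step 2: yield 99
Step 3: Delegates to sub_gen(13):
  yield 13
  yield 14
  yield 15
Therefore out = [10, 11, 12, 99, 13, 14, 15].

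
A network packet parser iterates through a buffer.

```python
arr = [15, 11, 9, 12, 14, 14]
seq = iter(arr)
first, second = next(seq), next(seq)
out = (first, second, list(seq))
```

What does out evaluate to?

Step 1: Create iterator over [15, 11, 9, 12, 14, 14].
Step 2: first = 15, second = 11.
Step 3: Remaining elements: [9, 12, 14, 14].
Therefore out = (15, 11, [9, 12, 14, 14]).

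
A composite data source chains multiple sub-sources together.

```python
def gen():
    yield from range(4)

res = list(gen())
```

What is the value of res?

Step 1: yield from delegates to the iterable, yielding each element.
Step 2: Collected values: [0, 1, 2, 3].
Therefore res = [0, 1, 2, 3].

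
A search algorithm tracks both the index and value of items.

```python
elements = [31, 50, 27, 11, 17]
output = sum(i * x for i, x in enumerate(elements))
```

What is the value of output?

Step 1: Compute i * x for each (i, x) in enumerate([31, 50, 27, 11, 17]):
  i=0, x=31: 0*31 = 0
  i=1, x=50: 1*50 = 50
  i=2, x=27: 2*27 = 54
  i=3, x=11: 3*11 = 33
  i=4, x=17: 4*17 = 68
Step 2: sum = 0 + 50 + 54 + 33 + 68 = 205.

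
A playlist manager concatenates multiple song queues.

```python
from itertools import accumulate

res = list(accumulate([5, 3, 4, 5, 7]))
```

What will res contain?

Step 1: accumulate computes running sums:
  + 5 = 5
  + 3 = 8
  + 4 = 12
  + 5 = 17
  + 7 = 24
Therefore res = [5, 8, 12, 17, 24].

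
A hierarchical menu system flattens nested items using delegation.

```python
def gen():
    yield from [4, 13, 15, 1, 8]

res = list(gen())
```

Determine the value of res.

Step 1: yield from delegates to the iterable, yielding each element.
Step 2: Collected values: [4, 13, 15, 1, 8].
Therefore res = [4, 13, 15, 1, 8].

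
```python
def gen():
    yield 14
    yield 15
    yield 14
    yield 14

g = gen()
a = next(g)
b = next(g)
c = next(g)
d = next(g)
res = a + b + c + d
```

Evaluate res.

Step 1: Create generator and consume all values:
  a = next(g) = 14
  b = next(g) = 15
  c = next(g) = 14
  d = next(g) = 14
Step 2: res = 14 + 15 + 14 + 14 = 57.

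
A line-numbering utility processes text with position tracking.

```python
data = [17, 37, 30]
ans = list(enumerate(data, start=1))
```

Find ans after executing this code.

Step 1: enumerate with start=1:
  (1, 17)
  (2, 37)
  (3, 30)
Therefore ans = [(1, 17), (2, 37), (3, 30)].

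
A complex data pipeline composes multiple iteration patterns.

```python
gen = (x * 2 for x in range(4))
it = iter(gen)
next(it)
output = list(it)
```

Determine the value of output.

Step 1: Generator produces [0, 2, 4, 6].
Step 2: next(it) consumes first element (0).
Step 3: list(it) collects remaining: [2, 4, 6].
Therefore output = [2, 4, 6].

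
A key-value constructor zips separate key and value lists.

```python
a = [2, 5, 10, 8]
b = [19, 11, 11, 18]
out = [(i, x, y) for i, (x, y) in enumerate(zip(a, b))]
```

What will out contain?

Step 1: enumerate(zip(a, b)) gives index with paired elements:
  i=0: (2, 19)
  i=1: (5, 11)
  i=2: (10, 11)
  i=3: (8, 18)
Therefore out = [(0, 2, 19), (1, 5, 11), (2, 10, 11), (3, 8, 18)].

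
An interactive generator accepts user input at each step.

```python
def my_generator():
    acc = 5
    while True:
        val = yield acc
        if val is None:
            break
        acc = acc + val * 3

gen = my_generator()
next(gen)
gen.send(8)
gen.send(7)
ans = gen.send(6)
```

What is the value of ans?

Step 1: next() -> yield acc=5.
Step 2: send(8) -> val=8, acc = 5 + 8*3 = 29, yield 29.
Step 3: send(7) -> val=7, acc = 29 + 7*3 = 50, yield 50.
Step 4: send(6) -> val=6, acc = 50 + 6*3 = 68, yield 68.
Therefore ans = 68.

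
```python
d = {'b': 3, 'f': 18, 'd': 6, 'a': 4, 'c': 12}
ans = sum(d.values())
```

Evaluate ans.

Step 1: d.values() = [3, 18, 6, 4, 12].
Step 2: sum = 43.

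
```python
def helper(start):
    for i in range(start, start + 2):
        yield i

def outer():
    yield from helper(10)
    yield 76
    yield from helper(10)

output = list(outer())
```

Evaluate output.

Step 1: outer() delegates to helper(10):
  yield 10
  yield 11
Step 2: yield 76
Step 3: Delegates to helper(10):
  yield 10
  yield 11
Therefore output = [10, 11, 76, 10, 11].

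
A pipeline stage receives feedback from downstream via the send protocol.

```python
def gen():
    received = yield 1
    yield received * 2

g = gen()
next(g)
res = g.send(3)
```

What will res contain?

Step 1: next(g) advances to first yield, producing 1.
Step 2: send(3) resumes, received = 3.
Step 3: yield received * 2 = 3 * 2 = 6.
Therefore res = 6.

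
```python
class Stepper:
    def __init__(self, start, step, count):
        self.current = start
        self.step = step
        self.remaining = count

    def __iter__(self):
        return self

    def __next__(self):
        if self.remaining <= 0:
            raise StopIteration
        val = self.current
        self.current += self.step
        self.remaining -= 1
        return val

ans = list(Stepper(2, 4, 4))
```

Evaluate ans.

Step 1: Stepper starts at 2, increments by 4, for 4 steps:
  Yield 2, then current += 4
  Yield 6, then current += 4
  Yield 10, then current += 4
  Yield 14, then current += 4
Therefore ans = [2, 6, 10, 14].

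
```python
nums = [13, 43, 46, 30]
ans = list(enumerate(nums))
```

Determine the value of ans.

Step 1: enumerate pairs each element with its index:
  (0, 13)
  (1, 43)
  (2, 46)
  (3, 30)
Therefore ans = [(0, 13), (1, 43), (2, 46), (3, 30)].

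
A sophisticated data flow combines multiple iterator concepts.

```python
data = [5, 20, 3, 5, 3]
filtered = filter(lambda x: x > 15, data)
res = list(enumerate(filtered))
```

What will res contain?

Step 1: Filter [5, 20, 3, 5, 3] for > 15: [20].
Step 2: enumerate re-indexes from 0: [(0, 20)].
Therefore res = [(0, 20)].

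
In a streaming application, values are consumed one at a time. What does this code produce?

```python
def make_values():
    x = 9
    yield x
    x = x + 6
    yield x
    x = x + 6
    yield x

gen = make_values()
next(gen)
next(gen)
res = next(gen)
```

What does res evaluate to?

Step 1: Trace through generator execution:
  Yield 1: x starts at 9, yield 9
  Yield 2: x = 9 + 6 = 15, yield 15
  Yield 3: x = 15 + 6 = 21, yield 21
Step 2: First next() gets 9, second next() gets the second value, third next() yields 21.
Therefore res = 21.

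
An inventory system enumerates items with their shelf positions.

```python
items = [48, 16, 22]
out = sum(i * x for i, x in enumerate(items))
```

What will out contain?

Step 1: Compute i * x for each (i, x) in enumerate([48, 16, 22]):
  i=0, x=48: 0*48 = 0
  i=1, x=16: 1*16 = 16
  i=2, x=22: 2*22 = 44
Step 2: sum = 0 + 16 + 44 = 60.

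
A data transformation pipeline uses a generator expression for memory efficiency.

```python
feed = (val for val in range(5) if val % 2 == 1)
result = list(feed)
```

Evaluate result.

Step 1: Filter range(5) keeping only odd values:
  val=0: even, excluded
  val=1: odd, included
  val=2: even, excluded
  val=3: odd, included
  val=4: even, excluded
Therefore result = [1, 3].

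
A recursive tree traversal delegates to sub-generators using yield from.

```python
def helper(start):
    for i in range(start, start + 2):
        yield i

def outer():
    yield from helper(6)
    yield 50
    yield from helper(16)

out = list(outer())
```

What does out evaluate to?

Step 1: outer() delegates to helper(6):
  yield 6
  yield 7
Step 2: yield 50
Step 3: Delegates to helper(16):
  yield 16
  yield 17
Therefore out = [6, 7, 50, 16, 17].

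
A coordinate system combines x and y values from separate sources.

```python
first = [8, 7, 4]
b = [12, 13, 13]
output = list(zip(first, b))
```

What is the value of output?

Step 1: zip pairs elements at same index:
  Index 0: (8, 12)
  Index 1: (7, 13)
  Index 2: (4, 13)
Therefore output = [(8, 12), (7, 13), (4, 13)].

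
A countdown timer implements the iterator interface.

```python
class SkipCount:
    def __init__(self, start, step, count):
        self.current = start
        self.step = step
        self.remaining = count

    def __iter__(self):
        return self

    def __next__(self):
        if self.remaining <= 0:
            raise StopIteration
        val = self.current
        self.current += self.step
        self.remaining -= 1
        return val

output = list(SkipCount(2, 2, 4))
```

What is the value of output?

Step 1: SkipCount starts at 2, increments by 2, for 4 steps:
  Yield 2, then current += 2
  Yield 4, then current += 2
  Yield 6, then current += 2
  Yield 8, then current += 2
Therefore output = [2, 4, 6, 8].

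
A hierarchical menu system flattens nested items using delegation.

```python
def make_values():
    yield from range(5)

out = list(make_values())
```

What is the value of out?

Step 1: yield from delegates to the iterable, yielding each element.
Step 2: Collected values: [0, 1, 2, 3, 4].
Therefore out = [0, 1, 2, 3, 4].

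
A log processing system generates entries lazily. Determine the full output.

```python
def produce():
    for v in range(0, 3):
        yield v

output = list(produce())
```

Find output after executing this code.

Step 1: The generator yields each value from range(0, 3).
Step 2: list() consumes all yields: [0, 1, 2].
Therefore output = [0, 1, 2].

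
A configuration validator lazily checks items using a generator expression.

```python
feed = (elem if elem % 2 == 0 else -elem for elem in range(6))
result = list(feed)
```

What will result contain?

Step 1: For each elem in range(6), yield elem if even, else -elem:
  elem=0: even, yield 0
  elem=1: odd, yield -1
  elem=2: even, yield 2
  elem=3: odd, yield -3
  elem=4: even, yield 4
  elem=5: odd, yield -5
Therefore result = [0, -1, 2, -3, 4, -5].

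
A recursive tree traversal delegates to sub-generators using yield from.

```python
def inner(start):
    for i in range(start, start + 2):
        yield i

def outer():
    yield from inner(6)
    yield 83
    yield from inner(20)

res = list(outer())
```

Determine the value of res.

Step 1: outer() delegates to inner(6):
  yield 6
  yield 7
Step 2: yield 83
Step 3: Delegates to inner(20):
  yield 20
  yield 21
Therefore res = [6, 7, 83, 20, 21].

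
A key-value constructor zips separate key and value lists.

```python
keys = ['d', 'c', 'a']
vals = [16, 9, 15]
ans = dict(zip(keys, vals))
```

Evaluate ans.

Step 1: zip pairs keys with values:
  'd' -> 16
  'c' -> 9
  'a' -> 15
Therefore ans = {'d': 16, 'c': 9, 'a': 15}.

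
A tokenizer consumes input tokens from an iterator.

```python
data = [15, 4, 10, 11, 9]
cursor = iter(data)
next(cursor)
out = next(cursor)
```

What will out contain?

Step 1: Create iterator over [15, 4, 10, 11, 9].
Step 2: next() consumes 15.
Step 3: next() returns 4.
Therefore out = 4.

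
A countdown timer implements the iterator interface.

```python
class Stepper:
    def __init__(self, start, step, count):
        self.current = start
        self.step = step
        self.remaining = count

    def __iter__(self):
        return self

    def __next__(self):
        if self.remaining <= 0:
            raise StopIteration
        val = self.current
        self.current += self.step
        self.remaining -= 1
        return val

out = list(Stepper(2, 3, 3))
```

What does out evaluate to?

Step 1: Stepper starts at 2, increments by 3, for 3 steps:
  Yield 2, then current += 3
  Yield 5, then current += 3
  Yield 8, then current += 3
Therefore out = [2, 5, 8].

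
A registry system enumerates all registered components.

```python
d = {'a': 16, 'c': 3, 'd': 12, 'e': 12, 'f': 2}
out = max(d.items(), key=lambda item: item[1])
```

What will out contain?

Step 1: Find item with maximum value:
  ('a', 16)
  ('c', 3)
  ('d', 12)
  ('e', 12)
  ('f', 2)
Step 2: Maximum value is 16 at key 'a'.
Therefore out = ('a', 16).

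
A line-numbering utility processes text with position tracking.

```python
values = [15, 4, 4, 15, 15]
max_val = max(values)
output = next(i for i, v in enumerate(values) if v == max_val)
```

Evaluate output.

Step 1: max([15, 4, 4, 15, 15]) = 15.
Step 2: Find first index where value == 15:
  Index 0: 15 == 15, found!
Therefore output = 0.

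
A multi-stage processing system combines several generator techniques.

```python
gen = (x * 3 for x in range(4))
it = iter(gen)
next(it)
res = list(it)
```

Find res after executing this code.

Step 1: Generator produces [0, 3, 6, 9].
Step 2: next(it) consumes first element (0).
Step 3: list(it) collects remaining: [3, 6, 9].
Therefore res = [3, 6, 9].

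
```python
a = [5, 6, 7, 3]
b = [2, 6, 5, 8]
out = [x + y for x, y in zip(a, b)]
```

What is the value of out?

Step 1: Add corresponding elements:
  5 + 2 = 7
  6 + 6 = 12
  7 + 5 = 12
  3 + 8 = 11
Therefore out = [7, 12, 12, 11].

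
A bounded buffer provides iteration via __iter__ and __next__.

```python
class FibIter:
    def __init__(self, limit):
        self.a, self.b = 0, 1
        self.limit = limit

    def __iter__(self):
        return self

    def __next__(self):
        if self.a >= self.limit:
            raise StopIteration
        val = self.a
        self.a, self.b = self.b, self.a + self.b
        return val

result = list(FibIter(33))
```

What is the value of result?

Step 1: Fibonacci-like sequence (a=0, b=1) until >= 33:
  Yield 0, then a,b = 1,1
  Yield 1, then a,b = 1,2
  Yield 1, then a,b = 2,3
  Yield 2, then a,b = 3,5
  Yield 3, then a,b = 5,8
  Yield 5, then a,b = 8,13
  Yield 8, then a,b = 13,21
  Yield 13, then a,b = 21,34
  Yield 21, then a,b = 34,55
Step 2: 34 >= 33, stop.
Therefore result = [0, 1, 1, 2, 3, 5, 8, 13, 21].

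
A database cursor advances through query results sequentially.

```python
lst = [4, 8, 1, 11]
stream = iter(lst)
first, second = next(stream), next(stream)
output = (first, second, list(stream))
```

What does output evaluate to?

Step 1: Create iterator over [4, 8, 1, 11].
Step 2: first = 4, second = 8.
Step 3: Remaining elements: [1, 11].
Therefore output = (4, 8, [1, 11]).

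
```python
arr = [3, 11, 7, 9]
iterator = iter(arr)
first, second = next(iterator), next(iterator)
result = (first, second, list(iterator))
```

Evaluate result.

Step 1: Create iterator over [3, 11, 7, 9].
Step 2: first = 3, second = 11.
Step 3: Remaining elements: [7, 9].
Therefore result = (3, 11, [7, 9]).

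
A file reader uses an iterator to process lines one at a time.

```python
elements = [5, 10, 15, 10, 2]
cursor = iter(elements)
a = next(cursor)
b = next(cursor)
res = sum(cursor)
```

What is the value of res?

Step 1: Create iterator over [5, 10, 15, 10, 2].
Step 2: a = next() = 5, b = next() = 10.
Step 3: sum() of remaining [15, 10, 2] = 27.
Therefore res = 27.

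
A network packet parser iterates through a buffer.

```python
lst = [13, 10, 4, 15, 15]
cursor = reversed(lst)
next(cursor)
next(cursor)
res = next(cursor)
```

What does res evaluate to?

Step 1: reversed([13, 10, 4, 15, 15]) gives iterator: [15, 15, 4, 10, 13].
Step 2: First next() = 15, second next() = 15.
Step 3: Third next() = 4.
Therefore res = 4.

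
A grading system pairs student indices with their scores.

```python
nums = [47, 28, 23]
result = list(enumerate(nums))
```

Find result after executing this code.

Step 1: enumerate pairs each element with its index:
  (0, 47)
  (1, 28)
  (2, 23)
Therefore result = [(0, 47), (1, 28), (2, 23)].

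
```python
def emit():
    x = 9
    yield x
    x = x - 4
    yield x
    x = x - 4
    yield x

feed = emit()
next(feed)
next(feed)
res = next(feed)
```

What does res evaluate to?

Step 1: Trace through generator execution:
  Yield 1: x starts at 9, yield 9
  Yield 2: x = 9 - 4 = 5, yield 5
  Yield 3: x = 5 - 4 = 1, yield 1
Step 2: First next() gets 9, second next() gets the second value, third next() yields 1.
Therefore res = 1.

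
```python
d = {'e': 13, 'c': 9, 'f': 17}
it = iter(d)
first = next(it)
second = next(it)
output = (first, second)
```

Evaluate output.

Step 1: iter(d) iterates over keys: ['e', 'c', 'f'].
Step 2: first = next(it) = 'e', second = next(it) = 'c'.
Therefore output = ('e', 'c').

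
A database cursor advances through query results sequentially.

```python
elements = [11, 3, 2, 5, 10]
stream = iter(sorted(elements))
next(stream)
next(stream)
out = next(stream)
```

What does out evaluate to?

Step 1: sorted([11, 3, 2, 5, 10]) = [2, 3, 5, 10, 11].
Step 2: Create iterator and skip 2 elements.
Step 3: next() returns 5.
Therefore out = 5.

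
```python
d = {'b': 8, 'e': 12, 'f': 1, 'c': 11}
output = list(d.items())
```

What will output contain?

Step 1: d.items() returns (key, value) pairs in insertion order.
Therefore output = [('b', 8), ('e', 12), ('f', 1), ('c', 11)].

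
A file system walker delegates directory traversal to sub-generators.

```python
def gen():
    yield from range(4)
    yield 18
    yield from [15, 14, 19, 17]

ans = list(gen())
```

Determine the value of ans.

Step 1: Trace yields in order:
  yield 0
  yield 1
  yield 2
  yield 3
  yield 18
  yield 15
  yield 14
  yield 19
  yield 17
Therefore ans = [0, 1, 2, 3, 18, 15, 14, 19, 17].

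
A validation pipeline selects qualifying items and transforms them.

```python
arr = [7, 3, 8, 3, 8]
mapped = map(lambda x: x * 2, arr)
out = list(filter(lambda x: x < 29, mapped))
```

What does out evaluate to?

Step 1: Map x * 2:
  7 -> 14
  3 -> 6
  8 -> 16
  3 -> 6
  8 -> 16
Step 2: Filter for < 29:
  14: kept
  6: kept
  16: kept
  6: kept
  16: kept
Therefore out = [14, 6, 16, 6, 16].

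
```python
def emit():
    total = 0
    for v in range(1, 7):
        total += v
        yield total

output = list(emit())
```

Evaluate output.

Step 1: Generator accumulates running sum:
  v=1: total = 1, yield 1
  v=2: total = 3, yield 3
  v=3: total = 6, yield 6
  v=4: total = 10, yield 10
  v=5: total = 15, yield 15
  v=6: total = 21, yield 21
Therefore output = [1, 3, 6, 10, 15, 21].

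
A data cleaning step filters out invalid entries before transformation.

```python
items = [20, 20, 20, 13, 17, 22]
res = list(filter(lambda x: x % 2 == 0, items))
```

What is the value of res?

Step 1: Filter elements divisible by 2:
  20 % 2 = 0: kept
  20 % 2 = 0: kept
  20 % 2 = 0: kept
  13 % 2 = 1: removed
  17 % 2 = 1: removed
  22 % 2 = 0: kept
Therefore res = [20, 20, 20, 22].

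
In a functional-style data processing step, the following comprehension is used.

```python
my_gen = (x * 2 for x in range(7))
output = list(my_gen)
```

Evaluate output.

Step 1: For each x in range(7), compute x*2:
  x=0: 0*2 = 0
  x=1: 1*2 = 2
  x=2: 2*2 = 4
  x=3: 3*2 = 6
  x=4: 4*2 = 8
  x=5: 5*2 = 10
  x=6: 6*2 = 12
Therefore output = [0, 2, 4, 6, 8, 10, 12].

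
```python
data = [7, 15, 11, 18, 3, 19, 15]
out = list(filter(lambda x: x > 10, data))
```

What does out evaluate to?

Step 1: Filter elements > 10:
  7: removed
  15: kept
  11: kept
  18: kept
  3: removed
  19: kept
  15: kept
Therefore out = [15, 11, 18, 19, 15].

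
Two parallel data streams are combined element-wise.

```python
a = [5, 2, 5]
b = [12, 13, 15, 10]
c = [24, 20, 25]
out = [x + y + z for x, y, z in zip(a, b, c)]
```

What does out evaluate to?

Step 1: zip three lists (truncates to shortest, len=3):
  5 + 12 + 24 = 41
  2 + 13 + 20 = 35
  5 + 15 + 25 = 45
Therefore out = [41, 35, 45].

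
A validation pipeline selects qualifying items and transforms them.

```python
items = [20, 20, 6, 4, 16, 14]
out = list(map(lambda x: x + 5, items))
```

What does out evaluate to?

Step 1: Apply lambda x: x + 5 to each element:
  20 -> 25
  20 -> 25
  6 -> 11
  4 -> 9
  16 -> 21
  14 -> 19
Therefore out = [25, 25, 11, 9, 21, 19].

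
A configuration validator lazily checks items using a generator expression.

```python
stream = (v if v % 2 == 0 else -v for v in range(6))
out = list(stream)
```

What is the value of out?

Step 1: For each v in range(6), yield v if even, else -v:
  v=0: even, yield 0
  v=1: odd, yield -1
  v=2: even, yield 2
  v=3: odd, yield -3
  v=4: even, yield 4
  v=5: odd, yield -5
Therefore out = [0, -1, 2, -3, 4, -5].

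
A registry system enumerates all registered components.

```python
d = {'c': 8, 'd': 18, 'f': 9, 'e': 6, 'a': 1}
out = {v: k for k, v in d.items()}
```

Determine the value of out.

Step 1: Invert dict (swap keys and values):
  'c': 8 -> 8: 'c'
  'd': 18 -> 18: 'd'
  'f': 9 -> 9: 'f'
  'e': 6 -> 6: 'e'
  'a': 1 -> 1: 'a'
Therefore out = {8: 'c', 18: 'd', 9: 'f', 6: 'e', 1: 'a'}.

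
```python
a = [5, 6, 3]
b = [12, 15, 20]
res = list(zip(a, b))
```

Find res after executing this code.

Step 1: zip pairs elements at same index:
  Index 0: (5, 12)
  Index 1: (6, 15)
  Index 2: (3, 20)
Therefore res = [(5, 12), (6, 15), (3, 20)].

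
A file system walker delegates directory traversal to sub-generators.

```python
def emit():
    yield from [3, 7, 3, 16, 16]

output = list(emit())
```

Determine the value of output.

Step 1: yield from delegates to the iterable, yielding each element.
Step 2: Collected values: [3, 7, 3, 16, 16].
Therefore output = [3, 7, 3, 16, 16].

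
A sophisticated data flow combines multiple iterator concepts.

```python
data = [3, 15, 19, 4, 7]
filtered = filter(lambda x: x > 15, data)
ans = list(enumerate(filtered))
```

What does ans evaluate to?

Step 1: Filter [3, 15, 19, 4, 7] for > 15: [19].
Step 2: enumerate re-indexes from 0: [(0, 19)].
Therefore ans = [(0, 19)].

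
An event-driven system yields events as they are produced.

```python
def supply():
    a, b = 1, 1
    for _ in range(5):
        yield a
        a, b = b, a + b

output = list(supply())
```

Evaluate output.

Step 1: Fibonacci-like sequence starting with a=1, b=1:
  Iteration 1: yield a=1, then a,b = 1,2
  Iteration 2: yield a=1, then a,b = 2,3
  Iteration 3: yield a=2, then a,b = 3,5
  Iteration 4: yield a=3, then a,b = 5,8
  Iteration 5: yield a=5, then a,b = 8,13
Therefore output = [1, 1, 2, 3, 5].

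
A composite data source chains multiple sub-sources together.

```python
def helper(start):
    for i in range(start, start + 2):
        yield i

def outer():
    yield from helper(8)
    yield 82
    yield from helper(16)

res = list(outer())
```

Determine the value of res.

Step 1: outer() delegates to helper(8):
  yield 8
  yield 9
Step 2: yield 82
Step 3: Delegates to helper(16):
  yield 16
  yield 17
Therefore res = [8, 9, 82, 16, 17].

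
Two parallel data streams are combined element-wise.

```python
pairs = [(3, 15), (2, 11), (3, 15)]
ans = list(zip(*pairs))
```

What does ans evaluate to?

Step 1: zip(*pairs) transposes: unzips [(3, 15), (2, 11), (3, 15)] into separate sequences.
Step 2: First elements: (3, 2, 3), second elements: (15, 11, 15).
Therefore ans = [(3, 2, 3), (15, 11, 15)].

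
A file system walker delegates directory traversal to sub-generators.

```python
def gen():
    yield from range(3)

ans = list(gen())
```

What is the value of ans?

Step 1: yield from delegates to the iterable, yielding each element.
Step 2: Collected values: [0, 1, 2].
Therefore ans = [0, 1, 2].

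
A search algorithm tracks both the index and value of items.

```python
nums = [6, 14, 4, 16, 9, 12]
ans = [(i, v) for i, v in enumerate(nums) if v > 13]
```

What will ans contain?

Step 1: Filter enumerate([6, 14, 4, 16, 9, 12]) keeping v > 13:
  (0, 6): 6 <= 13, excluded
  (1, 14): 14 > 13, included
  (2, 4): 4 <= 13, excluded
  (3, 16): 16 > 13, included
  (4, 9): 9 <= 13, excluded
  (5, 12): 12 <= 13, excluded
Therefore ans = [(1, 14), (3, 16)].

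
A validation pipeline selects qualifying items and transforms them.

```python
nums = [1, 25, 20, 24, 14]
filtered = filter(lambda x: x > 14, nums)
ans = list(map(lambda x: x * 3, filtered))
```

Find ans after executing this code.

Step 1: Filter nums for elements > 14:
  1: removed
  25: kept
  20: kept
  24: kept
  14: removed
Step 2: Map x * 3 on filtered [25, 20, 24]:
  25 -> 75
  20 -> 60
  24 -> 72
Therefore ans = [75, 60, 72].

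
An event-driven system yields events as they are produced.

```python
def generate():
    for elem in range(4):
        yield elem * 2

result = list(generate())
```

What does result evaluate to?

Step 1: For each elem in range(4), yield elem * 2:
  elem=0: yield 0 * 2 = 0
  elem=1: yield 1 * 2 = 2
  elem=2: yield 2 * 2 = 4
  elem=3: yield 3 * 2 = 6
Therefore result = [0, 2, 4, 6].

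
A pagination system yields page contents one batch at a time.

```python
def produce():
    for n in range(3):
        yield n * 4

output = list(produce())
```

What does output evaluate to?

Step 1: For each n in range(3), yield n * 4:
  n=0: yield 0 * 4 = 0
  n=1: yield 1 * 4 = 4
  n=2: yield 2 * 4 = 8
Therefore output = [0, 4, 8].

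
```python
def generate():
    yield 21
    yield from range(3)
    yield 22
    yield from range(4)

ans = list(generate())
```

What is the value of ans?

Step 1: Trace yields in order:
  yield 21
  yield 0
  yield 1
  yield 2
  yield 22
  yield 0
  yield 1
  yield 2
  yield 3
Therefore ans = [21, 0, 1, 2, 22, 0, 1, 2, 3].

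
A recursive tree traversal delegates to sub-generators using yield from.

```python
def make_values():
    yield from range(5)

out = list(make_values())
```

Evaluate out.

Step 1: yield from delegates to the iterable, yielding each element.
Step 2: Collected values: [0, 1, 2, 3, 4].
Therefore out = [0, 1, 2, 3, 4].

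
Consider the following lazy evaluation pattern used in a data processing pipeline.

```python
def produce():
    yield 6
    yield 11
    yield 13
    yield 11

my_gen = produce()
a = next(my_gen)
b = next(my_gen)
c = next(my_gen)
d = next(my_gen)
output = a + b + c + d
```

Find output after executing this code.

Step 1: Create generator and consume all values:
  a = next(my_gen) = 6
  b = next(my_gen) = 11
  c = next(my_gen) = 13
  d = next(my_gen) = 11
Step 2: output = 6 + 11 + 13 + 11 = 41.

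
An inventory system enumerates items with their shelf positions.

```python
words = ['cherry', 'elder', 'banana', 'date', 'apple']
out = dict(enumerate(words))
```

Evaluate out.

Step 1: enumerate pairs indices with words:
  0 -> 'cherry'
  1 -> 'elder'
  2 -> 'banana'
  3 -> 'date'
  4 -> 'apple'
Therefore out = {0: 'cherry', 1: 'elder', 2: 'banana', 3: 'date', 4: 'apple'}.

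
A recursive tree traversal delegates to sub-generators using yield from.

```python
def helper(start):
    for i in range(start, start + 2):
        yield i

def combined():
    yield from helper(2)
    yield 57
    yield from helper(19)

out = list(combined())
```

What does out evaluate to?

Step 1: combined() delegates to helper(2):
  yield 2
  yield 3
Step 2: yield 57
Step 3: Delegates to helper(19):
  yield 19
  yield 20
Therefore out = [2, 3, 57, 19, 20].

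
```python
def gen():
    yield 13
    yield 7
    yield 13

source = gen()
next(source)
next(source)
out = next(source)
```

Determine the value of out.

Step 1: gen() creates a generator.
Step 2: next(source) yields 13 (consumed and discarded).
Step 3: next(source) yields 7 (consumed and discarded).
Step 4: next(source) yields 13, assigned to out.
Therefore out = 13.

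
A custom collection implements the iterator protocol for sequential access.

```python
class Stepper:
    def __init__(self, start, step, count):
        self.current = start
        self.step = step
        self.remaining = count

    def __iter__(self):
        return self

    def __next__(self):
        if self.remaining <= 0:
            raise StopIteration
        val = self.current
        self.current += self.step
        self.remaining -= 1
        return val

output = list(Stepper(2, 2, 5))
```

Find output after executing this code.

Step 1: Stepper starts at 2, increments by 2, for 5 steps:
  Yield 2, then current += 2
  Yield 4, then current += 2
  Yield 6, then current += 2
  Yield 8, then current += 2
  Yield 10, then current += 2
Therefore output = [2, 4, 6, 8, 10].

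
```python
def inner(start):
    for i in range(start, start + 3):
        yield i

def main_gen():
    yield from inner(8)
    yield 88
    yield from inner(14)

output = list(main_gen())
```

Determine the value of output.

Step 1: main_gen() delegates to inner(8):
  yield 8
  yield 9
  yield 10
Step 2: yield 88
Step 3: Delegates to inner(14):
  yield 14
  yield 15
  yield 16
Therefore output = [8, 9, 10, 88, 14, 15, 16].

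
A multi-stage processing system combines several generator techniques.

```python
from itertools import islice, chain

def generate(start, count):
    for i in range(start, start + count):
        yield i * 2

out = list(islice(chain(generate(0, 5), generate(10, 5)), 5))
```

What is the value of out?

Step 1: generate(0, 5) yields [0, 2, 4, 6, 8].
Step 2: generate(10, 5) yields [20, 22, 24, 26, 28].
Step 3: chain concatenates: [0, 2, 4, 6, 8, 20, 22, 24, 26, 28].
Step 4: islice takes first 5: [0, 2, 4, 6, 8].
Therefore out = [0, 2, 4, 6, 8].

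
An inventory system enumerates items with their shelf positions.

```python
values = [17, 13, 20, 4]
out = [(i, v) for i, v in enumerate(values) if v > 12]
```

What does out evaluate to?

Step 1: Filter enumerate([17, 13, 20, 4]) keeping v > 12:
  (0, 17): 17 > 12, included
  (1, 13): 13 > 12, included
  (2, 20): 20 > 12, included
  (3, 4): 4 <= 12, excluded
Therefore out = [(0, 17), (1, 13), (2, 20)].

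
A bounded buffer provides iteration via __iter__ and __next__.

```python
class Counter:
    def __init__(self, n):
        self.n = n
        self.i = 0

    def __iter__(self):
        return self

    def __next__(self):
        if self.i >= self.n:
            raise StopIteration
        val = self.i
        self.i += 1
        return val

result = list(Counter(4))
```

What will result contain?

Step 1: Counter(4) creates an iterator counting 0 to 3.
Step 2: list() consumes all values: [0, 1, 2, 3].
Therefore result = [0, 1, 2, 3].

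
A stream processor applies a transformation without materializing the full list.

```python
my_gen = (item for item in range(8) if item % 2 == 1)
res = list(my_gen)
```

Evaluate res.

Step 1: Filter range(8) keeping only odd values:
  item=0: even, excluded
  item=1: odd, included
  item=2: even, excluded
  item=3: odd, included
  item=4: even, excluded
  item=5: odd, included
  item=6: even, excluded
  item=7: odd, included
Therefore res = [1, 3, 5, 7].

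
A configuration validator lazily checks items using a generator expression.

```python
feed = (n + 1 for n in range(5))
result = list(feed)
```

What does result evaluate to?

Step 1: For each n in range(5), compute n+1:
  n=0: 0+1 = 1
  n=1: 1+1 = 2
  n=2: 2+1 = 3
  n=3: 3+1 = 4
  n=4: 4+1 = 5
Therefore result = [1, 2, 3, 4, 5].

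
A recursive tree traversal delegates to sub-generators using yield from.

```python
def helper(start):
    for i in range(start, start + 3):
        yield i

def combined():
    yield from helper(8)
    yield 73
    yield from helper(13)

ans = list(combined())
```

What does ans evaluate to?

Step 1: combined() delegates to helper(8):
  yield 8
  yield 9
  yield 10
Step 2: yield 73
Step 3: Delegates to helper(13):
  yield 13
  yield 14
  yield 15
Therefore ans = [8, 9, 10, 73, 13, 14, 15].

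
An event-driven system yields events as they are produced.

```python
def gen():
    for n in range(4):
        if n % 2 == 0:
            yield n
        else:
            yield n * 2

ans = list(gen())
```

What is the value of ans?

Step 1: For each n in range(4), yield n if even, else n*2:
  n=0 (even): yield 0
  n=1 (odd): yield 1*2 = 2
  n=2 (even): yield 2
  n=3 (odd): yield 3*2 = 6
Therefore ans = [0, 2, 2, 6].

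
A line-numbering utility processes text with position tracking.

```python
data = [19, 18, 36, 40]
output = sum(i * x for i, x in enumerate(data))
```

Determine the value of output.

Step 1: Compute i * x for each (i, x) in enumerate([19, 18, 36, 40]):
  i=0, x=19: 0*19 = 0
  i=1, x=18: 1*18 = 18
  i=2, x=36: 2*36 = 72
  i=3, x=40: 3*40 = 120
Step 2: sum = 0 + 18 + 72 + 120 = 210.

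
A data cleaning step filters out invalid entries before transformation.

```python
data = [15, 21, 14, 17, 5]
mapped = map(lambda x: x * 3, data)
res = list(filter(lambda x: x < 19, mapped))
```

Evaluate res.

Step 1: Map x * 3:
  15 -> 45
  21 -> 63
  14 -> 42
  17 -> 51
  5 -> 15
Step 2: Filter for < 19:
  45: removed
  63: removed
  42: removed
  51: removed
  15: kept
Therefore res = [15].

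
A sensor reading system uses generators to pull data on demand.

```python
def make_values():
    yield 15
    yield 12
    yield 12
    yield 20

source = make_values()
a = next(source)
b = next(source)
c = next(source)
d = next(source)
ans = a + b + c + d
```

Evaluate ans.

Step 1: Create generator and consume all values:
  a = next(source) = 15
  b = next(source) = 12
  c = next(source) = 12
  d = next(source) = 20
Step 2: ans = 15 + 12 + 12 + 20 = 59.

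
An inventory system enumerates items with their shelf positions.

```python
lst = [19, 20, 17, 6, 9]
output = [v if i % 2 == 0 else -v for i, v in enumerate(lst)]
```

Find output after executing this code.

Step 1: For each (i, v), keep v if i is even, negate if odd:
  i=0 (even): keep 19
  i=1 (odd): negate to -20
  i=2 (even): keep 17
  i=3 (odd): negate to -6
  i=4 (even): keep 9
Therefore output = [19, -20, 17, -6, 9].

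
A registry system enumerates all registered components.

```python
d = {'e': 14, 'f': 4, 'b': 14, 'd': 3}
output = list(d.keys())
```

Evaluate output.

Step 1: d.keys() returns the dictionary keys in insertion order.
Therefore output = ['e', 'f', 'b', 'd'].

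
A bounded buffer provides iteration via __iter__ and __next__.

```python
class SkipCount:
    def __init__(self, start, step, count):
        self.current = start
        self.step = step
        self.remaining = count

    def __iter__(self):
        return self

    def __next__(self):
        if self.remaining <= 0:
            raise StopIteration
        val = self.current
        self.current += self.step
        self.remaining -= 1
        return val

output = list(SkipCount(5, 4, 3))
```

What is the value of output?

Step 1: SkipCount starts at 5, increments by 4, for 3 steps:
  Yield 5, then current += 4
  Yield 9, then current += 4
  Yield 13, then current += 4
Therefore output = [5, 9, 13].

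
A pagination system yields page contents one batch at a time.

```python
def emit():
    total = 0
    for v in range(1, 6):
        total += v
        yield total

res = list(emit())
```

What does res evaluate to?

Step 1: Generator accumulates running sum:
  v=1: total = 1, yield 1
  v=2: total = 3, yield 3
  v=3: total = 6, yield 6
  v=4: total = 10, yield 10
  v=5: total = 15, yield 15
Therefore res = [1, 3, 6, 10, 15].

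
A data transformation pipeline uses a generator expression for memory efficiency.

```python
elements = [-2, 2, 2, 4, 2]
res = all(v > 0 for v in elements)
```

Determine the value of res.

Step 1: Check v > 0 for each element in [-2, 2, 2, 4, 2]:
  -2 > 0: False
  2 > 0: True
  2 > 0: True
  4 > 0: True
  2 > 0: True
Step 2: all() returns False.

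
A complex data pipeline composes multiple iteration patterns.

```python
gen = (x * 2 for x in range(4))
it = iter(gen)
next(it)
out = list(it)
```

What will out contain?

Step 1: Generator produces [0, 2, 4, 6].
Step 2: next(it) consumes first element (0).
Step 3: list(it) collects remaining: [2, 4, 6].
Therefore out = [2, 4, 6].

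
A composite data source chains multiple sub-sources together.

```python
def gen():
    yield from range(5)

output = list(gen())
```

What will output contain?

Step 1: yield from delegates to the iterable, yielding each element.
Step 2: Collected values: [0, 1, 2, 3, 4].
Therefore output = [0, 1, 2, 3, 4].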